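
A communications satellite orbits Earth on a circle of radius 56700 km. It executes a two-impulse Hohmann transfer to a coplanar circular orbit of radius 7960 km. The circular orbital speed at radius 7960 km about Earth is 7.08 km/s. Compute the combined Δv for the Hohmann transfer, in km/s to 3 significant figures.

From the circular-orbit relation v² = μ/r at r = 7960 km: μ = v²r = (7.08)² × 7960 = 3.99006×10^5 km³/s².
Transfer-ellipse semi-major axis a_t = (r₁ + r₂)/2 = (56700 + 7960)/2 = 32330 km.
Circular speed at r₁: v₁ = √(μ/r₁) = √(3.99006×10^5/56700) = 2.6528 km/s.
Transfer-orbit speed at r₁ (vis-viva): v_a = √[μ(2/r₁ − 1/a_t)] = 1.3163 km/s.
First burn Δv₁ = |v_a − v₁| = 1.3365 km/s.
At r₂, v₂ = √(μ/r₂) = 7.0800 km/s.
Transfer-orbit speed at r₂: v_p = √[μ(2/r₂ − 1/a_t)] = 9.3761 km/s.
Second burn Δv₂ = |v₂ − v_p| = 2.2961 km/s.
Total Δv = Δv₁ + Δv₂ = 3.633 km/s.

Δv = 3.63 km/s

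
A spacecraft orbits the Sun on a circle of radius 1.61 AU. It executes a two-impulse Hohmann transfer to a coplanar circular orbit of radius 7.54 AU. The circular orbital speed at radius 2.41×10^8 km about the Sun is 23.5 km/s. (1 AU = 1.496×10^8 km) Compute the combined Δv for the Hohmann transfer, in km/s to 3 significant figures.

From the circular-orbit relation v² = μ/r at r = 2.41×10^8 km: μ = v²r = (23.5)² × 2.41×10^8 = 1.33092×10^11 km³/s².
In km: r₁ = 1.61 × 1.496×10^8 = 2.40856×10^8 km; r₂ = 7.54 × 1.496×10^8 = 1.127984×10^9 km.
The Hohmann ellipse has a_t = (r₁ + r₂)/2 = 6.8442×10^8 km.
Circular speed at r₁: v₁ = √(μ/r₁) = √(1.33092×10^11/2.40856×10^8) = 23.507 km/s.
Transfer-orbit speed at r₁ (v² = μ(2/r − 1/a)): v_p = √[μ(2/r₁ − 1/a_t)] = 30.178 km/s.
First burn Δv₁ = |v_p − v₁| = 6.671 km/s.
At r₂, v₂ = √(μ/r₂) = 10.8624 km/s.
Transfer-orbit speed at r₂: v_a = √[μ(2/r₂ − 1/a_t)] = 6.44380 km/s.
Second burn Δv₂ = |v₂ − v_a| = 4.419 km/s.
Δv = Δv₁ + Δv₂ = 6.671 + 4.419 = 11.09 km/s.

Δv = 11.1 km/s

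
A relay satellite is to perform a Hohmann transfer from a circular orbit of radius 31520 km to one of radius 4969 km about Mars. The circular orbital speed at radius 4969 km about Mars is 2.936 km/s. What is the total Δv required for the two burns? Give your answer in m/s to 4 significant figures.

From the circular-orbit relation v² = μ/r at r = 4969 km: μ = v²r = (2.936)² × 4969 = 42833.3 km³/s².
Transfer-ellipse semi-major axis a_t = (r₁ + r₂)/2 = (31520 + 4969)/2 = 18244.5 km.
Circular speed at r₁: v₁ = √(μ/r₁) = √(42833.3/31520) = 1.16573 km/s.
On the transfer ellipse at r₁, vis-viva gives v_a = √[μ(2/r₁ − 1/a_t)] = 0.608367 km/s.
First burn Δv₁ = |v_a − v₁| = 0.55736 km/s.
At r₂, v₂ = √(μ/r₂) = 2.93600 km/s.
Transfer-orbit speed at r₂: v_p = √[μ(2/r₂ − 1/a_t)] = 3.85907 km/s.
Second burn Δv₂ = |v₂ − v_p| = 0.92307 km/s.
Δv = Δv₁ + Δv₂ = 0.55736 + 0.92307 = 1.480 km/s.

Δv = 1480 m/s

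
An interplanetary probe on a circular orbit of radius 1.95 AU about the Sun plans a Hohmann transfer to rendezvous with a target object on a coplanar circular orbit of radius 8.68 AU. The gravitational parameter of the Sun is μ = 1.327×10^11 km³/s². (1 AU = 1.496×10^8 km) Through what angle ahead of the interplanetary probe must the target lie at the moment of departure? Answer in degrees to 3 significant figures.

In km: r₁ = 1.95 × 1.496×10^8 = 2.9172×10^8 km; r₂ = 8.68 × 1.496×10^8 = 1.298528×10^9 km.
Semi-major axis of the transfer orbit: a_t = (2.9172×10^8 + 1.298528×10^9)/2 = 7.95124×10^8 km.
Transfer time t = π√(a_t³/μ) = 1.9336×10^8 s.
The target's mean motion on its circular orbit is ω₂ = √(μ/r₂³) = 7.7850×10^-9 rad/s.
Angle swept by the target during transfer: ω₂·t = 1.50531 rad = 86.248°.
The interplanetary probe traverses 180° on the transfer ellipse, so the target must lead by 180° − 86.248° = 93.8°.

φ = 93.8°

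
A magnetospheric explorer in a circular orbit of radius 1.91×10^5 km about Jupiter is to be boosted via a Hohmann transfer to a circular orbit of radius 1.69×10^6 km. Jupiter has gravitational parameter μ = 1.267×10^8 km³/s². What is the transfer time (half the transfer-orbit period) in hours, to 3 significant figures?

The Hohmann ellipse has a_t = (r₁ + r₂)/2 = 9.405×10^5 km.
Half the transfer-orbit period gives t = π√(a_t³/μ) = 2.546×10^5 s.
Converting: 2.546×10^5 s ÷ 3600 s/hour = 70.7 hours.

t = 70.7 hours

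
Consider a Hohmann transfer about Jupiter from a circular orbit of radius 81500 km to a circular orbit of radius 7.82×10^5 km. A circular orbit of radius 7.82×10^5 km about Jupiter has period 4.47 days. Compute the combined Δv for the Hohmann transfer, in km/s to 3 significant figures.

From Kepler's third law T² = 4π²r³/μ at r = 7.82×10^5 km, T = 4.47 days = 4.47 × 86400 s = 3.86208×10^5 s: μ = 4π²r³/T² = 1.26572×10^8 km³/s².
The Hohmann ellipse has a_t = (r₁ + r₂)/2 = 4.3175×10^5 km.
At r₁ the circular-orbit speed is v₁ = √(μ/r₁) = 39.409 km/s.
On the transfer ellipse at r₁, vis-viva gives v_p = √[μ(2/r₁ − 1/a_t)] = 53.037 km/s.
First burn Δv₁ = |v_p − v₁| = 13.628 km/s.
At r₂, v₂ = √(μ/r₂) = 12.7223 km/s.
Transfer-orbit speed at r₂: v_a = √[μ(2/r₂ − 1/a_t)] = 5.52749 km/s.
Second burn Δv₂ = |v₂ − v_a| = 7.1948 km/s.
Total Δv = Δv₁ + Δv₂ = 20.82 km/s.

Δv = 20.8 km/s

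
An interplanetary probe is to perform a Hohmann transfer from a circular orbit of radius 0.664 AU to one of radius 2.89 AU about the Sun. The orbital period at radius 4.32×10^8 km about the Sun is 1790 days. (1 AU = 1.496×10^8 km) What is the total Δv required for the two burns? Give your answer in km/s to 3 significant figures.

Δv = 16.9 km/s

From Kepler's third law T² = 4π²r³/μ at r = 4.32×10^8 km, T = 1790 days = 1790 × 86400 s = 1.54656×10^8 s: μ = 4π²r³/T² = 1.33069×10^11 km³/s².
In km: r₁ = 0.664 × 1.496×10^8 = 9.93344×10^7 km; r₂ = 2.89 × 1.496×10^8 = 4.32344×10^8 km.
Transfer-ellipse semi-major axis a_t = (r₁ + r₂)/2 = (9.93344×10^7 + 4.32344×10^8)/2 = 2.658392×10^8 km.
Circular speed at r₁: v₁ = √(μ/r₁) = √(1.33069×10^11/9.93344×10^7) = 36.60 km/s.
On the transfer ellipse at r₁, vis-viva equation gives v_p = √[μ(2/r₁ − 1/a_t)] = 46.68 km/s.
First burn Δv₁ = |v_p − v₁| = 10.08 km/s.
At r₂, v₂ = √(μ/r₂) = 17.54 km/s.
Transfer-orbit speed at r₂: v_a = √[μ(2/r₂ − 1/a_t)] = 10.72 km/s.
Second burn Δv₂ = |v₂ − v_a| = 6.820 km/s.
Total Δv = Δv₁ + Δv₂ = 16.90 km/s.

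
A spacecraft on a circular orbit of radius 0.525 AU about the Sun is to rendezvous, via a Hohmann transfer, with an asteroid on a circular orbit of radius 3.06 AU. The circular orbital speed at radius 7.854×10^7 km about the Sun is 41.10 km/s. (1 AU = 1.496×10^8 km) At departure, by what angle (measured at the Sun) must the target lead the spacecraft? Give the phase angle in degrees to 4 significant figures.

φ = 99.30°

From the circular-orbit relation v² = μ/r at r = 7.854×10^7 km: μ = v²r = (41.10)² × 7.854×10^7 = 1.32671×10^11 km³/s².
In km: r₁ = 0.525 × 1.496×10^8 = 7.854×10^7 km; r₂ = 3.06 × 1.496×10^8 = 4.57776×10^8 km.
Transfer-ellipse semi-major axis a_t = (r₁ + r₂)/2 = (7.854×10^7 + 4.57776×10^8)/2 = 2.68158×10^8 km.
The half-period of the transfer ellipse is t = π√(a_t³/μ) = 3.7875×10^7 s.
The target's mean motion on its circular orbit is ω₂ = √(μ/r₂³) = 3.7188×10^-8 rad/s.
Angle swept by the target during transfer: ω₂·t = 1.4085 rad = 80.70°.
Arrival is 180° from departure on the ellipse, so φ = 180° − 80.70° = 99.30°.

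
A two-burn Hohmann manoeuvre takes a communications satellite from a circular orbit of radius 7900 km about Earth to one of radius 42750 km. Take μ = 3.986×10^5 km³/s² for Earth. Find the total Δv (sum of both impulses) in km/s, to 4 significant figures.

Δv = 3.474 km/s

Semi-major axis of the transfer orbit: a_t = (7900 + 42750)/2 = 25325 km.
At r₁ the circular-orbit speed is v₁ = √(μ/r₁) = 7.103 km/s.
Transfer-orbit speed at r₁ (vis-viva): v_p = √[μ(2/r₁ − 1/a_t)] = 9.229 km/s.
First burn Δv₁ = |v_p − v₁| = 2.126 km/s.
Circular speed at r₂: v₂ = √(μ/r₂) = 3.0535 km/s.
Transfer-orbit speed at r₂: v_a = √[μ(2/r₂ − 1/a_t)] = 1.7055 km/s.
Second burn Δv₂ = |v₂ − v_a| = 1.348 km/s.
Δv = Δv₁ + Δv₂ = 2.126 + 1.348 = 3.474 km/s.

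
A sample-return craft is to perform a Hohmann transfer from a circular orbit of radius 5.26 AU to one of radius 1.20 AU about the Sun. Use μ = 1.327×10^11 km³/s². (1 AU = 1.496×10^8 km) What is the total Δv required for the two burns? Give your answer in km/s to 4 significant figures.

In km: r₁ = 5.26 × 1.496×10^8 = 7.86896×10^8 km; r₂ = 1.20 × 1.496×10^8 = 1.7952×10^8 km.
Transfer-ellipse semi-major axis a_t = (r₁ + r₂)/2 = (7.86896×10^8 + 1.7952×10^8)/2 = 4.83208×10^8 km.
Circular speed at r₁: v₁ = √(μ/r₁) = √(1.327×10^11/7.86896×10^8) = 12.986 km/s.
Transfer-orbit speed at r₁ (vis-viva equation): v_a = √[μ(2/r₁ − 1/a_t)] = 7.9153 km/s.
First burn Δv₁ = |v_a − v₁| = 5.071 km/s.
At r₂, v₂ = √(μ/r₂) = 27.188 km/s.
Transfer-orbit speed at r₂: v_p = √[μ(2/r₂ − 1/a_t)] = 34.695 km/s.
Second burn Δv₂ = |v₂ − v_p| = 7.507 km/s.
Total Δv = Δv₁ + Δv₂ = 12.58 km/s.

Δv = 12.58 km/s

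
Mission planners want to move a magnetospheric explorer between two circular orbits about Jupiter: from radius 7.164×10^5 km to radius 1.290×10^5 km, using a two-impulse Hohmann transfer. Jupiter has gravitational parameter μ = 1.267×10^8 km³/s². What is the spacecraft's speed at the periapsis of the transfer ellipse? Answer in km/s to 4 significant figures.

Semi-major axis of the transfer orbit: a_t = (7.164×10^5 + 1.290×10^5)/2 = 4.227×10^5 km.
The periapsis of the transfer ellipse is at r = 1.290×10^5 km.
Applying v² = μ(2/r − 1/a_t): v = 40.80 km/s.

v = 40.80 km/s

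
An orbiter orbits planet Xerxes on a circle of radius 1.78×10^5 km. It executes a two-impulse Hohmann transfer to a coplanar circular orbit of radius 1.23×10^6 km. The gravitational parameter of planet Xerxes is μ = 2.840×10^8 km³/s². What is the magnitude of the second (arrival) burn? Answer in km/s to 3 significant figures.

Δv₂ = 7.55 km/s

The Hohmann ellipse has a_t = (r₁ + r₂)/2 = 7.040×10^5 km.
On the circular orbit at r = 1.230×10^6 km, v_c = √(μ/r) = 15.1952 km/s.
Transfer-orbit speed at the same r (vis-viva, a = a_t): v_t = √[μ(2/r − 1/a_t)] = 7.64065 km/s.
Δv₂ = |v_t − v_c| = |7.64065 − 15.1952| = 7.555 km/s.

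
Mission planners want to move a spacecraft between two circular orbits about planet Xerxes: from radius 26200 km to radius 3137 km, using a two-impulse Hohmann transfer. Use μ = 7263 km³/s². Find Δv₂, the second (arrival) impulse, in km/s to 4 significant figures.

Semi-major axis of the transfer orbit: a_t = (26200 + 3137)/2 = 14668.5 km.
On the circular orbit at r = 3137 km, v_c = √(μ/r) = 1.522 km/s.
Vis-viva on the transfer ellipse at r = 3137 km gives v_t = √[μ(2/r − 1/a_t)] = 2.034 km/s.
Δv₂ = |v_t − v_c| = |2.034 − 1.522| = 0.5120 km/s.

Δv₂ = 0.5120 km/s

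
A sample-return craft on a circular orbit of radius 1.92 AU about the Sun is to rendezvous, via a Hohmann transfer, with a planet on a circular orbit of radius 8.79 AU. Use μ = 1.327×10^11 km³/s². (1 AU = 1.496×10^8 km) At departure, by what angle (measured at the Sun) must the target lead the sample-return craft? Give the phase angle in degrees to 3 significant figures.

φ = 94.4°

In km: r₁ = 1.92 × 1.496×10^8 = 2.87232×10^8 km; r₂ = 8.79 × 1.496×10^8 = 1.314984×10^9 km.
Transfer-ellipse semi-major axis a_t = (r₁ + r₂)/2 = (2.87232×10^8 + 1.314984×10^9)/2 = 8.01108×10^8 km.
The half-period of the transfer ellipse is t = π√(a_t³/μ) = 1.95547×10^8 s.
Target angular speed ω₂ = √(μ/r₂³) = 7.63932×10^-9 rad/s.
Angle swept by the target during transfer: ω₂·t = 1.4938 rad = 85.59°.
Arrival is 180° from departure on the ellipse, so φ = 180° − 85.59° = 94.4°.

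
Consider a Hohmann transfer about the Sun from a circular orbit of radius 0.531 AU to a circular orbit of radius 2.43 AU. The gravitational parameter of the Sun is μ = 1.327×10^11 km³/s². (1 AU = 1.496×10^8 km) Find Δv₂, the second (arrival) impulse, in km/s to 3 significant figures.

Δv₂ = 7.66 km/s

In km: r₁ = 0.531 × 1.496×10^8 = 7.94376×10^7 km; r₂ = 2.43 × 1.496×10^8 = 3.63528×10^8 km.
Semi-major axis of the transfer orbit: a_t = (7.94376×10^7 + 3.63528×10^8)/2 = 2.214828×10^8 km.
On the circular orbit at r = 3.63528×10^8 km, v_c = √(μ/r) = 19.106 km/s.
Vis-viva on the transfer ellipse at r = 3.63528×10^8 km gives v_t = √[μ(2/r − 1/a_t)] = 11.442 km/s.
Δv₂ = |v_t − v_c| = |11.442 − 19.106| = 7.664 km/s.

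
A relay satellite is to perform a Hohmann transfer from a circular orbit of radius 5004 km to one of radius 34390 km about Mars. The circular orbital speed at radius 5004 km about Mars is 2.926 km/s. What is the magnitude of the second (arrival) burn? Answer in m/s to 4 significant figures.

From the circular-orbit relation v² = μ/r at r = 5004 km: μ = v²r = (2.926)² × 5004 = 42841.6 km³/s².
Semi-major axis of the transfer orbit: a_t = (5004 + 34390)/2 = 19697 km.
Circular speed at r = 34390 km: v_c = √(μ/r) = 1.11614 km/s.
Vis-viva on the transfer ellipse at r = 34390 km gives v_t = √[μ(2/r − 1/a_t)] = 0.562569 km/s.
Δv₂ = |v_t − v_c| = |0.562569 − 1.11614| = 0.5536 km/s.

Δv₂ = 553.6 m/s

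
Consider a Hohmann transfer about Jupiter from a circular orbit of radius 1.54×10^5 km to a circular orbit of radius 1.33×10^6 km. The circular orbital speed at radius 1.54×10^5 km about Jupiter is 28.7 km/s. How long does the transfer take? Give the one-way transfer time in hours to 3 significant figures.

From the circular-orbit relation v² = μ/r at r = 1.54×10^5 km: μ = v²r = (28.7)² × 1.54×10^5 = 1.26848×10^8 km³/s².
The Hohmann ellipse has a_t = (r₁ + r₂)/2 = 7.420×10^5 km.
By Kepler's third law the transfer-orbit period is T = 2π√(a_t³/μ), so t = T/2 = 1.783×10^5 s.
Converting: 1.783×10^5 s ÷ 3600 s/hour = 49.5 hours.

t = 49.5 hours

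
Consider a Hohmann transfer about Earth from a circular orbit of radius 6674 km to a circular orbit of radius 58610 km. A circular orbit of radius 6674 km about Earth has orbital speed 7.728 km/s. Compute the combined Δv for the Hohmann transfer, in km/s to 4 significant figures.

Δv = 4.056 km/s

From the circular-orbit relation v² = μ/r at r = 6674 km: μ = v²r = (7.728)² × 6674 = 3.98585×10^5 km³/s².
Semi-major axis of the transfer orbit: a_t = (6674 + 58610)/2 = 32642 km.
Circular speed at r₁: v₁ = √(μ/r₁) = √(3.98585×10^5/6674) = 7.7280 km/s.
Transfer-orbit speed at r₁ (vis-viva equation): v_p = √[μ(2/r₁ − 1/a_t)] = 10.355 km/s.
First burn Δv₁ = |v_p − v₁| = 2.627 km/s.
At r₂, v₂ = √(μ/r₂) = 2.608 km/s.
Transfer-orbit speed at r₂: v_a = √[μ(2/r₂ − 1/a_t)] = 1.179 km/s.
Second burn Δv₂ = |v₂ − v_a| = 1.429 km/s.
Total Δv = Δv₁ + Δv₂ = 4.056 km/s.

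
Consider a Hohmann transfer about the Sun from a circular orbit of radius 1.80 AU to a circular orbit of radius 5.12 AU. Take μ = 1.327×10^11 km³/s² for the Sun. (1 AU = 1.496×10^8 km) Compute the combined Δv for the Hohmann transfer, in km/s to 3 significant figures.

In km: r₁ = 1.80 × 1.496×10^8 = 2.6928×10^8 km; r₂ = 5.12 × 1.496×10^8 = 7.65952×10^8 km.
Transfer-ellipse semi-major axis a_t = (r₁ + r₂)/2 = (2.6928×10^8 + 7.65952×10^8)/2 = 5.17616×10^8 km.
Circular speed at r₁: v₁ = √(μ/r₁) = √(1.327×10^11/2.6928×10^8) = 22.199 km/s.
On the transfer ellipse at r₁, vis-viva gives v_p = √[μ(2/r₁ − 1/a_t)] = 27.004 km/s.
First burn Δv₁ = |v_p − v₁| = 4.805 km/s.
At r₂, v₂ = √(μ/r₂) = 13.1624 km/s.
Transfer-orbit speed at r₂: v_a = √[μ(2/r₂ − 1/a_t)] = 9.49364 km/s.
Second burn Δv₂ = |v₂ − v_a| = 3.669 km/s.
Total Δv = Δv₁ + Δv₂ = 8.474 km/s.

Δv = 8.47 km/s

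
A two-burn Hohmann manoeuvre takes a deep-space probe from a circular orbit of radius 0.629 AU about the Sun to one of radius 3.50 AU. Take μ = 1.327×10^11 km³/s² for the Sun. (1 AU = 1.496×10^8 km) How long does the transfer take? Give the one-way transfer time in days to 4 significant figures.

t = 541.8 days

In km: r₁ = 0.629 × 1.496×10^8 = 9.40984×10^7 km; r₂ = 3.50 × 1.496×10^8 = 5.236×10^8 km.
The Hohmann ellipse has a_t = (r₁ + r₂)/2 = 3.088492×10^8 km.
Transfer time t = π√(a_t³/μ) = π√((3.088492×10^8)³ / 1.327×10^11) = 4.681×10^7 s.
Converting: 4.681×10^7 s ÷ 86400 s/day = 541.8 days.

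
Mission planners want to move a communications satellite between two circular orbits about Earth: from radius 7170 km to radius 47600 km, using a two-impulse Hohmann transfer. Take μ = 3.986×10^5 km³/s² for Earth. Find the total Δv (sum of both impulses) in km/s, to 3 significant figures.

Δv = 3.79 km/s

Semi-major axis of the transfer orbit: a_t = (7170 + 47600)/2 = 27385 km.
Circular speed at r₁: v₁ = √(μ/r₁) = √(3.986×10^5/7170) = 7.456 km/s.
On the transfer ellipse at r₁, vis-viva gives v_p = √[μ(2/r₁ − 1/a_t)] = 9.830 km/s.
First burn Δv₁ = |v_p − v₁| = 2.374 km/s.
At r₂, v₂ = √(μ/r₂) = 2.894 km/s.
Transfer-orbit speed at r₂: v_a = √[μ(2/r₂ − 1/a_t)] = 1.481 km/s.
Second burn Δv₂ = |v₂ − v_a| = 1.413 km/s.
Δv = Δv₁ + Δv₂ = 2.374 + 1.413 = 3.787 km/s.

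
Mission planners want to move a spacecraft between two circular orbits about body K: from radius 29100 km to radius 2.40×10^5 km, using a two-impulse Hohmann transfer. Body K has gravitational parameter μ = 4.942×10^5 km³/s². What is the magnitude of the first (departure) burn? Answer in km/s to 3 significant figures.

Δv₁ = 1.38 km/s

Semi-major axis of the transfer orbit: a_t = (29100 + 2.400×10^5)/2 = 1.3455×10^5 km.
On the circular orbit at r = 29100 km, v_c = √(μ/r) = 4.121 km/s.
Vis-viva on the transfer ellipse at r = 29100 km gives v_t = √[μ(2/r − 1/a_t)] = 5.504 km/s.
Δv₁ = |v_t − v_c| = |5.504 − 4.121| = 1.383 km/s.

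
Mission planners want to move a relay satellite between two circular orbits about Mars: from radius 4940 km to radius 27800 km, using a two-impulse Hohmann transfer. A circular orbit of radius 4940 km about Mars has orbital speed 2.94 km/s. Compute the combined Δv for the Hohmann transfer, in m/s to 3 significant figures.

From the circular-orbit relation v² = μ/r at r = 4940 km: μ = v²r = (2.94)² × 4940 = 42699.4 km³/s².
The Hohmann ellipse has a_t = (r₁ + r₂)/2 = 16370 km.
Circular speed at r₁: v₁ = √(μ/r₁) = √(42699.4/4940) = 2.9400 km/s.
On the transfer ellipse at r₁, vis-viva gives v_p = √[μ(2/r₁ − 1/a_t)] = 3.8313 km/s.
First burn Δv₁ = |v_p − v₁| = 0.8913 km/s.
Circular speed at r₂: v₂ = √(μ/r₂) = 1.2393 km/s.
Transfer-orbit speed at r₂: v_a = √[μ(2/r₂ − 1/a_t)] = 0.68081 km/s.
Second burn Δv₂ = |v₂ − v_a| = 0.5585 km/s.
Δv = Δv₁ + Δv₂ = 0.8913 + 0.5585 = 1.450 km/s.

Δv = 1450 m/s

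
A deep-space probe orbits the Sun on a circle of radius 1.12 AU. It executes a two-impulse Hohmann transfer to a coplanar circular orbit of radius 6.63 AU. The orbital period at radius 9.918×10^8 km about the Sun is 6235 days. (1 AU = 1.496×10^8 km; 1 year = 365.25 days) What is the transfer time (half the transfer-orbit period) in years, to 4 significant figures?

From Kepler's third law T² = 4π²r³/μ at r = 9.918×10^8 km, T = 6235 days = 6235 × 86400 s = 5.38704×10^8 s: μ = 4π²r³/T² = 1.32719×10^11 km³/s².
In km: r₁ = 1.12 × 1.496×10^8 = 1.67552×10^8 km; r₂ = 6.63 × 1.496×10^8 = 9.91848×10^8 km.
Semi-major axis of the transfer orbit: a_t = (1.67552×10^8 + 9.91848×10^8)/2 = 5.797×10^8 km.
Half the transfer-orbit period gives t = π√(a_t³/μ) = 1.2036×10^8 s.
Converting: 1.2036×10^8 s ÷ 3.15576×10^7 s/year (365.25 × 86400) = 3.814 years.

t = 3.814 years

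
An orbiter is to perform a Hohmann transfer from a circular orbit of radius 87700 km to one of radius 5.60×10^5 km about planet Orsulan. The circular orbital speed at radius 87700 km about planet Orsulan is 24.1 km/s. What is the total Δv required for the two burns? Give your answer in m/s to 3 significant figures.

Δv = 12200 m/s

From the circular-orbit relation v² = μ/r at r = 87700 km: μ = v²r = (24.1)² × 87700 = 5.09370×10^7 km³/s².
Transfer-ellipse semi-major axis a_t = (r₁ + r₂)/2 = (87700 + 5.600×10^5)/2 = 3.2385×10^5 km.
At r₁ the circular-orbit speed is v₁ = √(μ/r₁) = 24.1000 km/s.
On the transfer ellipse at r₁, vis-viva gives v_p = √[μ(2/r₁ − 1/a_t)] = 31.6912 km/s.
First burn Δv₁ = |v_p − v₁| = 7.5912 km/s.
At r₂, v₂ = √(μ/r₂) = 9.53724 km/s.
Transfer-orbit speed at r₂: v_a = √[μ(2/r₂ − 1/a_t)] = 4.96307 km/s.
Second burn Δv₂ = |v₂ − v_a| = 4.5742 km/s.
Δv = Δv₁ + Δv₂ = 7.5912 + 4.5742 = 12.17 km/s.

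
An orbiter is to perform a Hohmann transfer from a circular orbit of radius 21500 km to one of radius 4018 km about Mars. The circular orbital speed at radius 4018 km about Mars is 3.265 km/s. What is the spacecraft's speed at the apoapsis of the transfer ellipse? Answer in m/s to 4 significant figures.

From the circular-orbit relation v² = μ/r at r = 4018 km: μ = v²r = (3.265)² × 4018 = 42832.8 km³/s².
Semi-major axis of the transfer orbit: a_t = (21500 + 4018)/2 = 12759 km.
At apoapsis, r = 21500 km.
From the vis-viva equation, v = √[μ(2/r − 1/a_t)] = 0.7921 km/s.

v = 792.1 m/s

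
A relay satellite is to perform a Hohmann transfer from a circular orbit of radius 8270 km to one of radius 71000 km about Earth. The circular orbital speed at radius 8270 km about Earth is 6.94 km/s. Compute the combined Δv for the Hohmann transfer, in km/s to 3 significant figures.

From the circular-orbit relation v² = μ/r at r = 8270 km: μ = v²r = (6.94)² × 8270 = 3.98313×10^5 km³/s².
Semi-major axis of the transfer orbit: a_t = (8270 + 71000)/2 = 39635 km.
Circular speed at r₁: v₁ = √(μ/r₁) = √(3.98313×10^5/8270) = 6.9400 km/s.
Transfer-orbit speed at r₁ (v² = μ(2/r − 1/a)): v_p = √[μ(2/r₁ − 1/a_t)] = 9.2886 km/s.
First burn Δv₁ = |v_p − v₁| = 2.3486 km/s.
Circular speed at r₂: v₂ = √(μ/r₂) = 2.36855 km/s.
Transfer-orbit speed at r₂: v_a = √[μ(2/r₂ − 1/a_t)] = 1.08192 km/s.
Second burn Δv₂ = |v₂ − v_a| = 1.2866 km/s.
Δv = Δv₁ + Δv₂ = 2.3486 + 1.2866 = 3.635 km/s.

Δv = 3.64 km/s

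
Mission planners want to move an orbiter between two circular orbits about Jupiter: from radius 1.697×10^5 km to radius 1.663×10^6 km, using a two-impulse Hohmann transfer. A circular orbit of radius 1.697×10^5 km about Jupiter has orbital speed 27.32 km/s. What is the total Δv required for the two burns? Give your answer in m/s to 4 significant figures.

From the circular-orbit relation v² = μ/r at r = 1.697×10^5 km: μ = v²r = (27.32)² × 1.697×10^5 = 1.26661×10^8 km³/s².
Transfer-ellipse semi-major axis a_t = (r₁ + r₂)/2 = (1.697×10^5 + 1.663×10^6)/2 = 9.1635×10^5 km.
Circular speed at r₁: v₁ = √(μ/r₁) = √(1.26661×10^8/1.697×10^5) = 27.320 km/s.
On the transfer ellipse at r₁, vis-viva equation gives v_p = √[μ(2/r₁ − 1/a_t)] = 36.804 km/s.
First burn Δv₁ = |v_p − v₁| = 9.484 km/s.
At r₂, v₂ = √(μ/r₂) = 8.72721 km/s.
Transfer-orbit speed at r₂: v_a = √[μ(2/r₂ − 1/a_t)] = 3.75566 km/s.
Second burn Δv₂ = |v₂ − v_a| = 4.972 km/s.
Δv = Δv₁ + Δv₂ = 9.484 + 4.972 = 14.46 km/s.

Δv = 14460 m/s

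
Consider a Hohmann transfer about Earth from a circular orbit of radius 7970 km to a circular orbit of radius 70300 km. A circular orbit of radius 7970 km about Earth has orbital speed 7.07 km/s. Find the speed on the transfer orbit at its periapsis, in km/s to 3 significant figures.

v = 9.48 km/s

From the circular-orbit relation v² = μ/r at r = 7970 km: μ = v²r = (7.07)² × 7970 = 3.98380×10^5 km³/s².
Transfer-ellipse semi-major axis a_t = (r₁ + r₂)/2 = (7970 + 70300)/2 = 39135 km.
The periapsis of the transfer ellipse is at r = 7970 km.
Vis-viva: v = √[μ(2/r − 1/a_t)] = √[3.98380×10^5 × (2/7970 − 1/39135)] = 9.476 km/s.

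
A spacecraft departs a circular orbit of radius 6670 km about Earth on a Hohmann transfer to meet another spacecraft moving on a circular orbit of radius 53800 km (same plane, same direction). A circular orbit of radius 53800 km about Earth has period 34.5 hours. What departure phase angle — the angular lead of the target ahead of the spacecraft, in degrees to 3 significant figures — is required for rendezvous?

φ = 104°

From Kepler's third law T² = 4π²r³/μ at r = 53800 km, T = 34.5 hours = 34.5 × 3600 s = 1.242×10^5 s: μ = 4π²r³/T² = 3.98532×10^5 km³/s².
Semi-major axis of the transfer orbit: a_t = (6670 + 53800)/2 = 30235 km.
Transfer time t = π√(a_t³/μ) = 26162.7 s.
Target angular speed ω₂ = √(μ/r₂³) = 5.05893×10^-5 rad/s.
Angle swept by the target during transfer: ω₂·t = 1.32355 rad = 75.83°.
The spacecraft traverses 180° on the transfer ellipse, so the target must lead by 180° − 75.83° = 104°.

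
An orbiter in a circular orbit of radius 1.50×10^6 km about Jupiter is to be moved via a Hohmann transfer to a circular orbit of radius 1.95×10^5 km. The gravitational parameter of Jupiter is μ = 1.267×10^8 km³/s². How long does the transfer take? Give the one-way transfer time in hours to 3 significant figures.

t = 60.5 hours

The Hohmann ellipse has a_t = (r₁ + r₂)/2 = 8.475×10^5 km.
Transfer time t = π√(a_t³/μ) = π√((8.475×10^5)³ / 1.267×10^8) = 2.178×10^5 s.
Converting: 2.178×10^5 s ÷ 3600 s/hour = 60.5 hours.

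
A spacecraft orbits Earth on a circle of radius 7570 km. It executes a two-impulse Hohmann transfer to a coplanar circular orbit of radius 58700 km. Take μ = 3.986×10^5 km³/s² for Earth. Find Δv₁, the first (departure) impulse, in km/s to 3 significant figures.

Semi-major axis of the transfer orbit: a_t = (7570 + 58700)/2 = 33135 km.
On the circular orbit at r = 7570 km, v_c = √(μ/r) = 7.256 km/s.
Transfer-orbit speed at the same r (vis-viva, a = a_t): v_t = √[μ(2/r − 1/a_t)] = 9.658 km/s.
Δv₁ = |v_t − v_c| = |9.658 − 7.256| = 2.402 km/s.

Δv₁ = 2.40 km/s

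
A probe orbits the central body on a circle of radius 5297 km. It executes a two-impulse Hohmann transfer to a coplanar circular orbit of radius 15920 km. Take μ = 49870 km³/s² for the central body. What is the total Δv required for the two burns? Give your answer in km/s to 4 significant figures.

Δv = 1.210 km/s

Semi-major axis of the transfer orbit: a_t = (5297 + 15920)/2 = 10608.5 km.
At r₁ the circular-orbit speed is v₁ = √(μ/r₁) = 3.0683 km/s.
On the transfer ellipse at r₁, vis-viva equation gives v_p = √[μ(2/r₁ − 1/a_t)] = 3.7588 km/s.
First burn Δv₁ = |v_p − v₁| = 0.6905 km/s.
At r₂, v₂ = √(μ/r₂) = 1.7699 km/s.
Transfer-orbit speed at r₂: v_a = √[μ(2/r₂ − 1/a_t)] = 1.2507 km/s.
Second burn Δv₂ = |v₂ − v_a| = 0.5192 km/s.
Total Δv = Δv₁ + Δv₂ = 1.210 km/s.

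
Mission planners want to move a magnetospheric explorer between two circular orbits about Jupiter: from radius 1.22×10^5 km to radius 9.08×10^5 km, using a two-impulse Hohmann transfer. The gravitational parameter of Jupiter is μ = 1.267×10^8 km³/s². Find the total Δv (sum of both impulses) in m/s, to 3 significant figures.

The Hohmann ellipse has a_t = (r₁ + r₂)/2 = 5.150×10^5 km.
Circular speed at r₁: v₁ = √(μ/r₁) = √(1.267×10^8/1.220×10^5) = 32.2261 km/s.
Transfer-orbit speed at r₁ (vis-viva equation): v_p = √[μ(2/r₁ − 1/a_t)] = 42.7905 km/s.
First burn Δv₁ = |v_p − v₁| = 10.564 km/s.
Circular speed at r₂: v₂ = √(μ/r₂) = 11.8126 km/s.
Transfer-orbit speed at r₂: v_a = √[μ(2/r₂ − 1/a_t)] = 5.74939 km/s.
Second burn Δv₂ = |v₂ − v_a| = 6.0632 km/s.
Total Δv = Δv₁ + Δv₂ = 16.63 km/s.

Δv = 16600 m/s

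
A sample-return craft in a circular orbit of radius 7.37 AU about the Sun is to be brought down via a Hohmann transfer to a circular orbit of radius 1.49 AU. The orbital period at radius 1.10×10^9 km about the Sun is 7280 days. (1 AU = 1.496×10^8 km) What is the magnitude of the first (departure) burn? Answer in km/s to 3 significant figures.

From Kepler's third law T² = 4π²r³/μ at r = 1.10×10^9 km, T = 7280 days = 7280 × 86400 s = 6.28992×10^8 s: μ = 4π²r³/T² = 1.32815×10^11 km³/s².
In km: r₁ = 7.37 × 1.496×10^8 = 1.102552×10^9 km; r₂ = 1.49 × 1.496×10^8 = 2.22904×10^8 km.
Transfer-ellipse semi-major axis a_t = (r₁ + r₂)/2 = (1.102552×10^9 + 2.22904×10^8)/2 = 6.62728×10^8 km.
Circular speed at r = 1.102552×10^9 km: v_c = √(μ/r) = 10.975 km/s.
Vis-viva on the transfer ellipse at r = 1.102552×10^9 km gives v_t = √[μ(2/r − 1/a_t)] = 6.3653 km/s.
Δv₁ = |v_t − v_c| = |6.3653 − 10.975| = 4.610 km/s.

Δv₁ = 4.61 km/s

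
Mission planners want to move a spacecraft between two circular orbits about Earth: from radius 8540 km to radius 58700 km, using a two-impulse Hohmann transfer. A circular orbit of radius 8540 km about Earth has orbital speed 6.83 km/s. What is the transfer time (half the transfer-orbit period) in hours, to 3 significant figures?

From the circular-orbit relation v² = μ/r at r = 8540 km: μ = v²r = (6.83)² × 8540 = 3.98382×10^5 km³/s².
Transfer-ellipse semi-major axis a_t = (r₁ + r₂)/2 = (8540 + 58700)/2 = 33620 km.
Half the transfer-orbit period gives t = π√(a_t³/μ) = 30680 s.
Converting: 30680 s ÷ 3600 s/hour = 8.52 hours.

t = 8.52 hours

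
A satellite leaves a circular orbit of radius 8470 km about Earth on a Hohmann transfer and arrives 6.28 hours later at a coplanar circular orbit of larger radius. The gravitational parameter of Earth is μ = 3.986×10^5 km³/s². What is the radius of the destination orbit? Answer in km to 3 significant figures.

Transfer time t = 6.28 hours = 22608 s, and t = π√(a_t³/μ).
So a_t = (μ t²/π²)^(1/3) = (3.986×10^5 × (22608)² / π²)^(1/3) = 27432 km.
Since a_t = (r₁ + r₂)/2, r₂ = 2a_t − r₁ = 2×27432 − 8470 = 46394 km.

r₂ = 46400 km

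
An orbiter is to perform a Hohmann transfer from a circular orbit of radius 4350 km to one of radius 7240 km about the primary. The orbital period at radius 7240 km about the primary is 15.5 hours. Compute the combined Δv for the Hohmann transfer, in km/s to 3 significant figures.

Δv = 0.233 km/s

From Kepler's third law T² = 4π²r³/μ at r = 7240 km, T = 15.5 hours = 15.5 × 3600 s = 55800 s: μ = 4π²r³/T² = 4811.79 km³/s².
The Hohmann ellipse has a_t = (r₁ + r₂)/2 = 5795 km.
At r₁ the circular-orbit speed is v₁ = √(μ/r₁) = 1.05174 km/s.
Transfer-orbit speed at r₁ (vis-viva): v_p = √[μ(2/r₁ − 1/a_t)] = 1.17558 km/s.
First burn Δv₁ = |v_p − v₁| = 0.12384 km/s.
At r₂, v₂ = √(μ/r₂) = 0.81524 km/s.
Transfer-orbit speed at r₂: v_a = √[μ(2/r₂ − 1/a_t)] = 0.70632 km/s.
Second burn Δv₂ = |v₂ − v_a| = 0.10892 km/s.
Total Δv = Δv₁ + Δv₂ = 0.2328 km/s.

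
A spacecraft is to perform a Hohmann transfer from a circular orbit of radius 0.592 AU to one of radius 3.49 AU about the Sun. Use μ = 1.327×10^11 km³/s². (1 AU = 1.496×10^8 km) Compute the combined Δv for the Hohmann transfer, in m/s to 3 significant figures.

Δv = 19300 m/s

In km: r₁ = 0.592 × 1.496×10^8 = 8.85632×10^7 km; r₂ = 3.49 × 1.496×10^8 = 5.22104×10^8 km.
The Hohmann ellipse has a_t = (r₁ + r₂)/2 = 3.053336×10^8 km.
Circular speed at r₁: v₁ = √(μ/r₁) = √(1.327×10^11/8.85632×10^7) = 38.71 km/s.
Transfer-orbit speed at r₁ (v² = μ(2/r − 1/a)): v_p = √[μ(2/r₁ − 1/a_t)] = 50.62 km/s.
First burn Δv₁ = |v_p − v₁| = 11.91 km/s.
At r₂, v₂ = √(μ/r₂) = 15.9425 km/s.
Transfer-orbit speed at r₂: v_a = √[μ(2/r₂ − 1/a_t)] = 8.58611 km/s.
Second burn Δv₂ = |v₂ − v_a| = 7.356 km/s.
Δv = Δv₁ + Δv₂ = 11.91 + 7.356 = 19.27 km/s.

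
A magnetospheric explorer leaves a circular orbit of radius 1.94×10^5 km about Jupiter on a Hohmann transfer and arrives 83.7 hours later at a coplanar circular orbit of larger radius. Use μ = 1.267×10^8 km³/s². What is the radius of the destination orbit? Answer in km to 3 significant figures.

Transfer time t = 83.7 hours = 3.0132×10^5 s, and t = π√(a_t³/μ).
So a_t = (μ t²/π²)^(1/3) = (1.267×10^8 × (3.0132×10^5)² / π²)^(1/3) = 1.0524×10^6 km.
Since a_t = (r₁ + r₂)/2, r₂ = 2a_t − r₁ = 2×1.0524×10^6 − 1.940×10^5 = 1.9108×10^6 km.

r₂ = 1.91×10^6 km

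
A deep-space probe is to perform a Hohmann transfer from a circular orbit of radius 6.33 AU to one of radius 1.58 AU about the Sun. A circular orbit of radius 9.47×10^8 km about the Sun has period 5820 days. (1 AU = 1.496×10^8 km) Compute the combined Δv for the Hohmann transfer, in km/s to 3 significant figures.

Δv = 10.6 km/s

From Kepler's third law T² = 4π²r³/μ at r = 9.47×10^8 km, T = 5820 days = 5820 × 86400 s = 5.02848×10^8 s: μ = 4π²r³/T² = 1.32598×10^11 km³/s².
In km: r₁ = 6.33 × 1.496×10^8 = 9.46968×10^8 km; r₂ = 1.58 × 1.496×10^8 = 2.36368×10^8 km.
The Hohmann ellipse has a_t = (r₁ + r₂)/2 = 5.91668×10^8 km.
At r₁ the circular-orbit speed is v₁ = √(μ/r₁) = 11.833 km/s.
On the transfer ellipse at r₁, vis-viva equation gives v_a = √[μ(2/r₁ − 1/a_t)] = 7.4792 km/s.
First burn Δv₁ = |v_a − v₁| = 4.354 km/s.
At r₂, v₂ = √(μ/r₂) = 23.685 km/s.
Transfer-orbit speed at r₂: v_p = √[μ(2/r₂ − 1/a_t)] = 29.964 km/s.
Second burn Δv₂ = |v₂ − v_p| = 6.279 km/s.
Δv = Δv₁ + Δv₂ = 4.354 + 6.279 = 10.63 km/s.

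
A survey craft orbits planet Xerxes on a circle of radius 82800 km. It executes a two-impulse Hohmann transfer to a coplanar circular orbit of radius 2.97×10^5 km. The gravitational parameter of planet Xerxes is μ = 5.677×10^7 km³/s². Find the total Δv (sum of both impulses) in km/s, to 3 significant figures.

The Hohmann ellipse has a_t = (r₁ + r₂)/2 = 1.899×10^5 km.
Circular speed at r₁: v₁ = √(μ/r₁) = √(5.677×10^7/82800) = 26.184 km/s.
Transfer-orbit speed at r₁ (vis-viva equation): v_p = √[μ(2/r₁ − 1/a_t)] = 32.746 km/s.
First burn Δv₁ = |v_p − v₁| = 6.562 km/s.
At r₂, v₂ = √(μ/r₂) = 13.8255 km/s.
Transfer-orbit speed at r₂: v_a = √[μ(2/r₂ − 1/a_t)] = 9.12922 km/s.
Second burn Δv₂ = |v₂ − v_a| = 4.696 km/s.
Total Δv = Δv₁ + Δv₂ = 11.26 km/s.

Δv = 11.3 km/s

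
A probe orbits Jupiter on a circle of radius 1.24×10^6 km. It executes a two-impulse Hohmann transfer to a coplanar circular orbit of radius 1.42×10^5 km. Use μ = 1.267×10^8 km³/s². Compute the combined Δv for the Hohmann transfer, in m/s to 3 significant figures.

Δv = 15700 m/s

Semi-major axis of the transfer orbit: a_t = (1.240×10^6 + 1.420×10^5)/2 = 6.910×10^5 km.
Circular speed at r₁: v₁ = √(μ/r₁) = √(1.267×10^8/1.240×10^6) = 10.108 km/s.
On the transfer ellipse at r₁, v² = μ(2/r − 1/a) gives v_a = √[μ(2/r₁ − 1/a_t)] = 4.5823 km/s.
First burn Δv₁ = |v_a − v₁| = 5.526 km/s.
Circular speed at r₂: v₂ = √(μ/r₂) = 29.87 km/s.
Transfer-orbit speed at r₂: v_p = √[μ(2/r₂ − 1/a_t)] = 40.01 km/s.
Second burn Δv₂ = |v₂ − v_p| = 10.14 km/s.
Total Δv = Δv₁ + Δv₂ = 15.67 km/s.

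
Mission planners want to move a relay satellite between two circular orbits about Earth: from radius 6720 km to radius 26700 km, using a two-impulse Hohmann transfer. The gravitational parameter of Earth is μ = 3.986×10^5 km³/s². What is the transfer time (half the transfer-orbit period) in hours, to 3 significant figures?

The Hohmann ellipse has a_t = (r₁ + r₂)/2 = 16710 km.
Half the transfer-orbit period gives t = π√(a_t³/μ) = 10750 s.
Converting: 10750 s ÷ 3600 s/hour = 2.99 hours.

t = 2.99 hours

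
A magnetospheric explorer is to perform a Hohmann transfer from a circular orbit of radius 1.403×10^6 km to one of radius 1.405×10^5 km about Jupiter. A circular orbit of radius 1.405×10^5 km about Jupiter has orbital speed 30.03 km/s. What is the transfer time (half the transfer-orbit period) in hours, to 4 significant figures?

t = 52.56 hours

From the circular-orbit relation v² = μ/r at r = 1.405×10^5 km: μ = v²r = (30.03)² × 1.405×10^5 = 1.26703×10^8 km³/s².
The Hohmann ellipse has a_t = (r₁ + r₂)/2 = 7.7175×10^5 km.
Half the transfer-orbit period gives t = π√(a_t³/μ) = 1.892×10^5 s.
Converting: 1.892×10^5 s ÷ 3600 s/hour = 52.56 hours.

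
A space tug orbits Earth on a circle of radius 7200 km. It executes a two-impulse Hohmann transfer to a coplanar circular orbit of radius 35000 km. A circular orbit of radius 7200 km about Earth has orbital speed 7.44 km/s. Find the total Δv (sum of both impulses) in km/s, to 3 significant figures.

From the circular-orbit relation v² = μ/r at r = 7200 km: μ = v²r = (7.44)² × 7200 = 3.98546×10^5 km³/s².
Semi-major axis of the transfer orbit: a_t = (7200 + 35000)/2 = 21100 km.
Circular speed at r₁: v₁ = √(μ/r₁) = √(3.98546×10^5/7200) = 7.440 km/s.
Transfer-orbit speed at r₁ (vis-viva equation): v_p = √[μ(2/r₁ − 1/a_t)] = 9.582 km/s.
First burn Δv₁ = |v_p − v₁| = 2.142 km/s.
Circular speed at r₂: v₂ = √(μ/r₂) = 3.374 km/s.
Transfer-orbit speed at r₂: v_a = √[μ(2/r₂ − 1/a_t)] = 1.971 km/s.
Second burn Δv₂ = |v₂ − v_a| = 1.403 km/s.
Δv = Δv₁ + Δv₂ = 2.142 + 1.403 = 3.545 km/s.

Δv = 3.55 km/s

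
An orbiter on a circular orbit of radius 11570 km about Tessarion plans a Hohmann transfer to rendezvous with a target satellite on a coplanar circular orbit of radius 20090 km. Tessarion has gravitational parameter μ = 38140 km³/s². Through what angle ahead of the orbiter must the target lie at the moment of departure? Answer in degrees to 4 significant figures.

φ = 54.10°

The Hohmann ellipse has a_t = (r₁ + r₂)/2 = 15830 km.
Transfer time t = π√(a_t³/μ) = 32040 s.
The target's mean motion on its circular orbit is ω₂ = √(μ/r₂³) = 6.858×10^-5 rad/s.
Angle swept by the target during transfer: ω₂·t = 2.197 rad = 125.9°.
The orbiter traverses 180° on the transfer ellipse, so the target must lead by 180° − 125.9° = 54.10°.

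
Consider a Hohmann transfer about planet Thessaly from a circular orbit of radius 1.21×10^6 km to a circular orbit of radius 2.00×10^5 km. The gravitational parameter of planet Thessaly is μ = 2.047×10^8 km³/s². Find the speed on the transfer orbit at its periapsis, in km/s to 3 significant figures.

v = 41.9 km/s

Transfer-ellipse semi-major axis a_t = (r₁ + r₂)/2 = (1.210×10^6 + 2.000×10^5)/2 = 7.050×10^5 km.
At periapsis, r = 2.000×10^5 km.
Vis-viva: v = √[μ(2/r − 1/a_t)] = √[2.047×10^8 × (2/2.000×10^5 − 1/7.050×10^5)] = 41.91 km/s.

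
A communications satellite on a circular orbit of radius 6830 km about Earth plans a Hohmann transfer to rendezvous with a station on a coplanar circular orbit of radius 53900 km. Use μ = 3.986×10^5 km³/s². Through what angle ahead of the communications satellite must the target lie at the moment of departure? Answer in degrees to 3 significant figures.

The Hohmann ellipse has a_t = (r₁ + r₂)/2 = 30365 km.
The half-period of the transfer ellipse is t = π√(a_t³/μ) = 26329 s.
Target angular speed ω₂ = √(μ/r₂³) = 5.0453×10^-5 rad/s.
Angle swept by the target during transfer: ω₂·t = 1.3284 rad = 76.11°.
The communications satellite traverses 180° on the transfer ellipse, so the target must lead by 180° − 76.11° = 104°.

φ = 104°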